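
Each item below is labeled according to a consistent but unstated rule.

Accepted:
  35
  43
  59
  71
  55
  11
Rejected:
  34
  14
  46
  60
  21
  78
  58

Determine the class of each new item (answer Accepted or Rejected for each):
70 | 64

The classifier is using: ≡ 3 (mod 4).
70: 70 mod 4 = 2 — does not pass, so Rejected. 64: 64 mod 4 = 0 — does not pass, so Rejected.

Rejected, Rejected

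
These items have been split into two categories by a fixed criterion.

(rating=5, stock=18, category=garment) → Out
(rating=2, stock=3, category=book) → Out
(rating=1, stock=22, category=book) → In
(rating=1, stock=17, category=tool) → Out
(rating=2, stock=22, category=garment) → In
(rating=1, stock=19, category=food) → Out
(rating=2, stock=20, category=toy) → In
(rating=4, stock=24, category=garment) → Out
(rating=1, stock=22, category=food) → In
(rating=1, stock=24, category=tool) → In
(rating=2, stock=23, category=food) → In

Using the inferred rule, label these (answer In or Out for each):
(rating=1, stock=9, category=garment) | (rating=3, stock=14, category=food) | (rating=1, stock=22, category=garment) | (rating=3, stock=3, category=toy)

Out, Out, In, Out

The simplest hypothesis consistent with all the labels is: rating ≤ 2 AND stock ≥ 20.
(rating=1, stock=9, category=garment): rating = 1, stock = 9 — does not fit, so Out.
(rating=3, stock=14, category=food): rating = 3, stock = 14 — does not fit, so Out.
(rating=1, stock=22, category=garment): rating = 1, stock = 22 — meets the rule, so In.
(rating=3, stock=3, category=toy): rating = 3, stock = 3 — does not fit, so Out.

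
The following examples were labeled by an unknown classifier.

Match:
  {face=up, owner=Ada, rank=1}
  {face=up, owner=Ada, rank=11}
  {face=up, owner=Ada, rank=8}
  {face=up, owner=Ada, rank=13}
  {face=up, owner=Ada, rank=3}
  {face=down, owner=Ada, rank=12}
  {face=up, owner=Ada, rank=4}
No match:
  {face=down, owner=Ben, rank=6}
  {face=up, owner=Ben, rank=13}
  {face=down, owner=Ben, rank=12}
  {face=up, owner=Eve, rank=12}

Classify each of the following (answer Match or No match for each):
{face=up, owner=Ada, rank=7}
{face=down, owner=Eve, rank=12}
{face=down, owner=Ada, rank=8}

Every 'Match' example satisfies: owner is Ada. None of the 'No match' examples do.
{face=up, owner=Ada, rank=7}: owner is Ada — matches, so Match. {face=down, owner=Eve, rank=12}: owner is Eve — does not pass, so No match. {face=down, owner=Ada, rank=8}: owner is Ada — matches, so Match.

Match, No match, Match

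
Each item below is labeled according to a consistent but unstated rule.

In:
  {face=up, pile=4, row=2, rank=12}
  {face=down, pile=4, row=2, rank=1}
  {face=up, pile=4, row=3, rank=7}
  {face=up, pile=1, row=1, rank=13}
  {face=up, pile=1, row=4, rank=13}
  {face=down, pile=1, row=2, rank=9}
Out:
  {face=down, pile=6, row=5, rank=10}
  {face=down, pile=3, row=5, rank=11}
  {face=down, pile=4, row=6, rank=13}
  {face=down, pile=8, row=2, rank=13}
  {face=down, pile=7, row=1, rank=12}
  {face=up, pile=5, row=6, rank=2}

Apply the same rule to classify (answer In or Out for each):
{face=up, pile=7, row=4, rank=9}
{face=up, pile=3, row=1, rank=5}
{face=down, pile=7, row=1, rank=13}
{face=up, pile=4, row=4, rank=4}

Rule: pile ≤ 4 AND row ≤ 4. This holds for each 'In' example and fails for each 'Out' one.

Out, In, Out, In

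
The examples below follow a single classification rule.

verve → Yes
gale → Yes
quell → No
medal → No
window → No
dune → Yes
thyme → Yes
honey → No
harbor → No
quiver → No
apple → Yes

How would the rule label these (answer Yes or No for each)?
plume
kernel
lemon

Yes, No, No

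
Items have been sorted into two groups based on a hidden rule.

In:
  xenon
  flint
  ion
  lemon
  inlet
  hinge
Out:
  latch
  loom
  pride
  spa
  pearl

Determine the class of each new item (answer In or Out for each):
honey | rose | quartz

In, Out, Out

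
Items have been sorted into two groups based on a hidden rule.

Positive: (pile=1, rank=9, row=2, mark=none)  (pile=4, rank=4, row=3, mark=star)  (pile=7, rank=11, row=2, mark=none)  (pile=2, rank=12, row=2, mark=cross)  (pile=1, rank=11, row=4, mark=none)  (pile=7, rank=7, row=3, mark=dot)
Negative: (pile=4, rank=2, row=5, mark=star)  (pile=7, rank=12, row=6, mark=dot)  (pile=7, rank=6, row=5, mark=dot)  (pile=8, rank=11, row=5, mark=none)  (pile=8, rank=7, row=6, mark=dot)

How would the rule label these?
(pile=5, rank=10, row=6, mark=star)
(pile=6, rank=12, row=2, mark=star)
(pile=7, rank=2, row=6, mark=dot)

The common property of the 'Positive' items is: row ≤ 4. No 'Negative' item has it.

Negative, Positive, Negative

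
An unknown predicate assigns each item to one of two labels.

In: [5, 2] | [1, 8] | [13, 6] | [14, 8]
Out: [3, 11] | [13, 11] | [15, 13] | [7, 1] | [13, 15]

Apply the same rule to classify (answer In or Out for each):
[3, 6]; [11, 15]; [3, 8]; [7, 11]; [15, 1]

The common property of the 'In' items is: second is even. No 'Out' item has it.
[3, 6]: second 6, qualifies → In. [11, 15]: second 15, does not pass → Out. [3, 8]: second 8, qualifies → In. [7, 11]: second 11, does not pass → Out. [15, 1]: second 1, does not pass → Out.

In, Out, In, Out, Out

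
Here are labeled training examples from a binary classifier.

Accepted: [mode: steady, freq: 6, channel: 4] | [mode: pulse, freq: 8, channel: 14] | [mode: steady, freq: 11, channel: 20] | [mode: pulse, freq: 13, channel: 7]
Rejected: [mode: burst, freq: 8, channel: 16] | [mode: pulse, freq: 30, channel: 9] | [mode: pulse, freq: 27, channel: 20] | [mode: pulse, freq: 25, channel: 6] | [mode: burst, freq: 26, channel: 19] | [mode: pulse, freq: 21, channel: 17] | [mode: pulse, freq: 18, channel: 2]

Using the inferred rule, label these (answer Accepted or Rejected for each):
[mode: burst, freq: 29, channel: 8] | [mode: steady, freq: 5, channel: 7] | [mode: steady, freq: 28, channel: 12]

The pattern is that an item is 'Accepted' exactly when: channel ≠ 16 AND freq ≤ 13.
[mode: burst, freq: 29, channel: 8]: Rejected (channel = 8, freq = 29).
[mode: steady, freq: 5, channel: 7]: Accepted (channel = 7, freq = 5).
[mode: steady, freq: 28, channel: 12]: Rejected (channel = 12, freq = 28).

Rejected, Accepted, Rejected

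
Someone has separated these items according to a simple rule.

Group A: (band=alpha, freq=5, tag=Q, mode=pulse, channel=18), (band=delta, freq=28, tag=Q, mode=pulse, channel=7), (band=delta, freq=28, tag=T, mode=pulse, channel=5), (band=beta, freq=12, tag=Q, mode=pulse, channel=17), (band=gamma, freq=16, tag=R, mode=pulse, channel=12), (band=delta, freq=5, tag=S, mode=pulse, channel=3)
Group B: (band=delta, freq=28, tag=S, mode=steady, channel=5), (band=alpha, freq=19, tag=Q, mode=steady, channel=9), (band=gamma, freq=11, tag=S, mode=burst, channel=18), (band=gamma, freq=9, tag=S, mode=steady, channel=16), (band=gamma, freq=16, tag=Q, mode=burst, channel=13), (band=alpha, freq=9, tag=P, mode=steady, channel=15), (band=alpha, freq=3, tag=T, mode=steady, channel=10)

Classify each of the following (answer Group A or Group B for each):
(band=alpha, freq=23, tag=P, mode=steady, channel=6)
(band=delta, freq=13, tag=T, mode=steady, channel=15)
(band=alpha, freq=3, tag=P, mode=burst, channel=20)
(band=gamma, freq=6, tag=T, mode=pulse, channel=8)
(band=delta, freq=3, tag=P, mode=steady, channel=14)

Group B, Group B, Group B, Group A, Group B

Comparing the two groups points to one rule — mode is pulse.
(band=alpha, freq=23, tag=P, mode=steady, channel=6) → mode is steady → Group B. (band=delta, freq=13, tag=T, mode=steady, channel=15) → mode is steady → Group B. (band=alpha, freq=3, tag=P, mode=burst, channel=20) → mode is burst → Group B. (band=gamma, freq=6, tag=T, mode=pulse, channel=8) → mode is pulse → Group A. (band=delta, freq=3, tag=P, mode=steady, channel=14) → mode is steady → Group B.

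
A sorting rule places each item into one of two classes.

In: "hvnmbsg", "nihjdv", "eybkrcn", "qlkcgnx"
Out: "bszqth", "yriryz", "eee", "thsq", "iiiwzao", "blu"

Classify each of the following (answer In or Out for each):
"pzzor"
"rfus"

Comparing the two groups points to one rule — contains 'n'.

Out, Out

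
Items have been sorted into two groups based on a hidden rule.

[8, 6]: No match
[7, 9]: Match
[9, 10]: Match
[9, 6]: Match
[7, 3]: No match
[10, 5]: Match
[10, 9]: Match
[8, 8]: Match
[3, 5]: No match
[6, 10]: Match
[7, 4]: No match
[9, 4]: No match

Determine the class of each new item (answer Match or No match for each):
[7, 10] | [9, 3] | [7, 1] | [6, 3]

Match, No match, No match, No match

The rule appears to be: sum ≥ 15.
[7, 10] → 7+10 = 17 → Match. [9, 3] → 9+3 = 12 → No match. [7, 1] → 7+1 = 8 → No match. [6, 3] → 6+3 = 9 → No match.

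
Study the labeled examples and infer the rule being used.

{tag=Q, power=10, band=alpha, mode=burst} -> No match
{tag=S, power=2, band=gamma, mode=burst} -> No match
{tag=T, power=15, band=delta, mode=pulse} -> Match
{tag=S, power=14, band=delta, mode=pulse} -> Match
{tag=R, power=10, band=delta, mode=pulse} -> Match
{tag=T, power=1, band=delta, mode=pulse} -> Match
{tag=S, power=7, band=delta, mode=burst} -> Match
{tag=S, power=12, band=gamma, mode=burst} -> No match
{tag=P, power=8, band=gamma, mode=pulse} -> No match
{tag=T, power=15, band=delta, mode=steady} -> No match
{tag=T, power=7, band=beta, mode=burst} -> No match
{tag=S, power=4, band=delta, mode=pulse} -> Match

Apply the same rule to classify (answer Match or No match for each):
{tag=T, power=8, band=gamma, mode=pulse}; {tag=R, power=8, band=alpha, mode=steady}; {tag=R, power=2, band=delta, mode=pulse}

The distinguishing property — mode is not steady AND band is delta — holds for all the 'Match' cases and none of the 'No match' cases.
No match: {tag=T, power=8, band=gamma, mode=pulse}, since mode is pulse, band is gamma.
No match: {tag=R, power=8, band=alpha, mode=steady}, since mode is steady, band is alpha.
Match: {tag=R, power=2, band=delta, mode=pulse}, since mode is pulse, band is delta.

No match, No match, Match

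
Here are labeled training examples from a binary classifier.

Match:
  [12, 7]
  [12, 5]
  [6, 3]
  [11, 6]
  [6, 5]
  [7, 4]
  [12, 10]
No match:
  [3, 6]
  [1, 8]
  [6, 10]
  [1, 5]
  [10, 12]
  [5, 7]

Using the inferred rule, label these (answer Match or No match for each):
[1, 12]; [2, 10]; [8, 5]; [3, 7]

No match, No match, Match, No match

All 'Match' examples share one property — first > second — and every 'No match' example lacks it.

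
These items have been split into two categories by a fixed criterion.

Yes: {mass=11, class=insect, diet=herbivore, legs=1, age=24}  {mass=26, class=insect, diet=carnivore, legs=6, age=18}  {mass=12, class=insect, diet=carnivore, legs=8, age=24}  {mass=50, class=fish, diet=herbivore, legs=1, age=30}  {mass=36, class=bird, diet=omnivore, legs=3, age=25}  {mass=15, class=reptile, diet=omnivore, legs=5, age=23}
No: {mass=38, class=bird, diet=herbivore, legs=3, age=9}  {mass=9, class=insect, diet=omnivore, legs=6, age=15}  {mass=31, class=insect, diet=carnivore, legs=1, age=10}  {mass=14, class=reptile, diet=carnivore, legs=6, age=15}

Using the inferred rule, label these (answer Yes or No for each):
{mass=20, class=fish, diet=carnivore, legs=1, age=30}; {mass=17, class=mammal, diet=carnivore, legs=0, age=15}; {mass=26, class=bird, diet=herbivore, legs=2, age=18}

Yes, No, Yes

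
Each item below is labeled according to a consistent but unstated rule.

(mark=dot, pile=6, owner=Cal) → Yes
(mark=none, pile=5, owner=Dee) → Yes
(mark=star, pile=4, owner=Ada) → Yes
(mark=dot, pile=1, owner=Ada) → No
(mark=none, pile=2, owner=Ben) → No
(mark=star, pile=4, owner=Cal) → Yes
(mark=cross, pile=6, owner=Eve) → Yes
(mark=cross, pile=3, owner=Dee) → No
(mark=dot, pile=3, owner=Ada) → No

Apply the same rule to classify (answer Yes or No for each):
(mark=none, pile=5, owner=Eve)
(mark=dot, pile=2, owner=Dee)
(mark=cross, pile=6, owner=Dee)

Yes, No, Yes

Rule: pile ≥ 4. This holds for each 'Yes' example and fails for each 'No' one.
Yes: (mark=none, pile=5, owner=Eve), since pile = 5.
No: (mark=dot, pile=2, owner=Dee), since pile = 2.
Yes: (mark=cross, pile=6, owner=Dee), since pile = 6.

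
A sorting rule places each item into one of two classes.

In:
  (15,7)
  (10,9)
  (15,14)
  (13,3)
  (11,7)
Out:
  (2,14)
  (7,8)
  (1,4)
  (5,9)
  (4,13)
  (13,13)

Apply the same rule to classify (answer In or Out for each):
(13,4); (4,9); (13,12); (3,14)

In, Out, In, Out

One predicate separates the groups cleanly: first > second.
(13,4) — 13 > 4, hence In.
(4,9) — 4 < 9, hence Out.
(13,12) — 13 > 12, hence In.
(3,14) — 3 < 14, hence Out.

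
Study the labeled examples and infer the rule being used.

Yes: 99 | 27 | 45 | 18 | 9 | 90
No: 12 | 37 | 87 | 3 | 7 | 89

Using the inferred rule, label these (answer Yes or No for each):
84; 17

All 'Yes' examples share one property — multiple of 9 — and every 'No' example lacks it.
84 — 84 = 9·9 + 3, hence No.
17 — 17 = 9·1 + 8, hence No.

No, No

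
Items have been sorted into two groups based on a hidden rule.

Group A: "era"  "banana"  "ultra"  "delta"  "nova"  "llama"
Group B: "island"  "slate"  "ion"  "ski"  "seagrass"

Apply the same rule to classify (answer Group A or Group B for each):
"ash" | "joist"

Group B, Group B

A rule that fits every label: ends with 'a' — true of each 'Group A' example, false of each 'Group B' one.
"ash" → ends with 'h' → Group B.
"joist" → ends with 't' → Group B.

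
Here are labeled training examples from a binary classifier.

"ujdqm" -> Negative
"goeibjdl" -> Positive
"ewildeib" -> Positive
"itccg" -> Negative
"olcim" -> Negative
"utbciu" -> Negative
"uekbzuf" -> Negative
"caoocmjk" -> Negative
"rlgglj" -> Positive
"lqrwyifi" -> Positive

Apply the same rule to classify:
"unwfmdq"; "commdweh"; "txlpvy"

Every 'Positive' example satisfies: even length AND contains 'l'. None of the 'Negative' examples do.

Negative, Negative, Positive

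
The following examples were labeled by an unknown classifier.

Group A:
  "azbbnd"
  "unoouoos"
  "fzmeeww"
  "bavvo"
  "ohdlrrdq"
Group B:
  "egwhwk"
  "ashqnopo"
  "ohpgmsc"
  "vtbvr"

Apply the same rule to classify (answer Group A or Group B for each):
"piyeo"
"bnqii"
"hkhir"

The simplest hypothesis consistent with all the labels is: has a double letter.

Group B, Group A, Group B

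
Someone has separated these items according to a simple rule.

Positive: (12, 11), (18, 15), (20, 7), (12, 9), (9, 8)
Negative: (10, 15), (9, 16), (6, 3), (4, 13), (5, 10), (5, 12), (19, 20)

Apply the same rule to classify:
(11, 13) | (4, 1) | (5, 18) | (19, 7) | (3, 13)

Negative, Negative, Negative, Positive, Negative

One predicate separates the groups cleanly: first > second AND sum ≥ 15.
(11, 13) — 11 < 13, 11+13 = 24, hence Negative. (4, 1) — 4 > 1, 4+1 = 5, hence Negative. (5, 18) — 5 < 18, 5+18 = 23, hence Negative. (19, 7) — 19 > 7, 19+7 = 26, hence Positive. (3, 13) — 3 < 13, 3+13 = 16, hence Negative.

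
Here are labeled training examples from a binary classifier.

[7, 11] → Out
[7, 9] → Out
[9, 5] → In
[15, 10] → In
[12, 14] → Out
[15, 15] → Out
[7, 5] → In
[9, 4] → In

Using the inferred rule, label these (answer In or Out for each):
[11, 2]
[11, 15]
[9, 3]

In, Out, In

Every 'In' example satisfies: first > second. None of the 'Out' examples do.
[11, 2]: In (11 > 2).
[11, 15]: Out (11 < 15).
[9, 3]: In (9 > 3).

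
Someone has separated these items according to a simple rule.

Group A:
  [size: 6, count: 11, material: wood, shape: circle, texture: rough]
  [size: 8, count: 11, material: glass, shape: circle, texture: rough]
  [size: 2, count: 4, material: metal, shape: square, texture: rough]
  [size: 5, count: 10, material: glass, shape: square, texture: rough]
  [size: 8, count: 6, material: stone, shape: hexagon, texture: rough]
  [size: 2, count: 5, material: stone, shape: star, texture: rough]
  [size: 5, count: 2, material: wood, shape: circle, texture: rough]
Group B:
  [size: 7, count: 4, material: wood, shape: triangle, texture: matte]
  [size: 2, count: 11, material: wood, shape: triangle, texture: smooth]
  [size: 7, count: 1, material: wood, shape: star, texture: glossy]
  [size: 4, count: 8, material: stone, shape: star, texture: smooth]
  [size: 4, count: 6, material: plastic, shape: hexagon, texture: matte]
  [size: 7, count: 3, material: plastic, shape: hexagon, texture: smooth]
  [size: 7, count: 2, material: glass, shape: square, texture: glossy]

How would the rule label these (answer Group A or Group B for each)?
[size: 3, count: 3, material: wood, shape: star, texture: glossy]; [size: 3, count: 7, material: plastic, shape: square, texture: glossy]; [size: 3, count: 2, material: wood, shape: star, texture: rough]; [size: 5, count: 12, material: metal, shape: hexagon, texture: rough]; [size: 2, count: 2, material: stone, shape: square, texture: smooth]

Comparing the two groups points to one rule — texture is rough.
[size: 3, count: 3, material: wood, shape: star, texture: glossy]: texture is glossy, does not pass → Group B.
[size: 3, count: 7, material: plastic, shape: square, texture: glossy]: texture is glossy, does not pass → Group B.
[size: 3, count: 2, material: wood, shape: star, texture: rough]: texture is rough, passes → Group A.
[size: 5, count: 12, material: metal, shape: hexagon, texture: rough]: texture is rough, passes → Group A.
[size: 2, count: 2, material: stone, shape: square, texture: smooth]: texture is smooth, does not pass → Group B.

Group B, Group B, Group A, Group A, Group B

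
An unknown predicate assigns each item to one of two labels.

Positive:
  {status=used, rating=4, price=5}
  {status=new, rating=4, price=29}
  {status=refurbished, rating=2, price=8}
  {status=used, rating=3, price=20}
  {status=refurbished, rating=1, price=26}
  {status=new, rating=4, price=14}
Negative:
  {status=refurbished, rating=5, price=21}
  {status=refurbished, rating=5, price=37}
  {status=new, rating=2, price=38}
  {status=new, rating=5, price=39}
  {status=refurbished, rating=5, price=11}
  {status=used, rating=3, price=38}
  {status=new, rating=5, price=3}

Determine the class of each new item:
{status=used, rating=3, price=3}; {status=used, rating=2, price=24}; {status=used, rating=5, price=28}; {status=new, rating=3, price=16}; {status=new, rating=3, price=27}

The distinguishing property — price ≤ 29 AND rating ≤ 4 — holds for all the 'Positive' cases and none of the 'Negative' cases.
{status=used, rating=3, price=3}: price = 3, rating = 3 — checks out, so Positive. {status=used, rating=2, price=24}: price = 24, rating = 2 — checks out, so Positive. {status=used, rating=5, price=28}: price = 28, rating = 5 — fails this test, so Negative. {status=new, rating=3, price=16}: price = 16, rating = 3 — checks out, so Positive. {status=new, rating=3, price=27}: price = 27, rating = 3 — checks out, so Positive.

Positive, Positive, Negative, Positive, Positive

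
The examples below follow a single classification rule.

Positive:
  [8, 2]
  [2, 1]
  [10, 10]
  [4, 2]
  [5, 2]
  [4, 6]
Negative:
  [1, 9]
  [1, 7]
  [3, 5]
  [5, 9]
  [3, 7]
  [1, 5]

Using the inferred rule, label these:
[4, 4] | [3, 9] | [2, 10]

Looking at the examples, the only property every 'Positive' case has and every 'Negative' case lacks is: product is even.

Positive, Negative, Positive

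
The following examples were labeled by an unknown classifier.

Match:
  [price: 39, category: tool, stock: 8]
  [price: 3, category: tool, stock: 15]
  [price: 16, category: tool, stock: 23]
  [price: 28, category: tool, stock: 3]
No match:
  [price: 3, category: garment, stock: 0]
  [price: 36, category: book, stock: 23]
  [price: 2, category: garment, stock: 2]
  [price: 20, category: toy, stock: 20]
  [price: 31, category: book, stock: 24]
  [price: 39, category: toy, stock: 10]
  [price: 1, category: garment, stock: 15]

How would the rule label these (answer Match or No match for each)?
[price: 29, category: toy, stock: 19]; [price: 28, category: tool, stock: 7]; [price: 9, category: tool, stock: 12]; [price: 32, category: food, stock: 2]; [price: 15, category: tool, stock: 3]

One predicate separates the groups cleanly: category is tool.
[price: 29, category: toy, stock: 19]: No match (category is toy). [price: 28, category: tool, stock: 7]: Match (category is tool). [price: 9, category: tool, stock: 12]: Match (category is tool). [price: 32, category: food, stock: 2]: No match (category is food). [price: 15, category: tool, stock: 3]: Match (category is tool).

No match, Match, Match, No match, Match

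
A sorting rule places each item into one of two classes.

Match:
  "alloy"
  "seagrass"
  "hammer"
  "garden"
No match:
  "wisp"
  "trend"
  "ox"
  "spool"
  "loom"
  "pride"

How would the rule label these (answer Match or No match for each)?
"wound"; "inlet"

No match, No match

The simplest hypothesis consistent with all the labels is: contains 'a'.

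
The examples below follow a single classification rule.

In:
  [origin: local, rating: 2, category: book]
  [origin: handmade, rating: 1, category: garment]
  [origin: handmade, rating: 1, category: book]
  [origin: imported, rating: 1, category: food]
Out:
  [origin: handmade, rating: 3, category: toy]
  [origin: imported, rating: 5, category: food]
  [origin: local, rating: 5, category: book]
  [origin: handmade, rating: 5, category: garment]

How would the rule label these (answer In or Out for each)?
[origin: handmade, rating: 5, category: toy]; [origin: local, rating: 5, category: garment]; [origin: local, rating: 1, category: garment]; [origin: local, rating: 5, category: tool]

Out, Out, In, Out

'In' ⟺ rating ≤ 2.
[origin: handmade, rating: 5, category: toy]: Out (rating = 5). [origin: local, rating: 5, category: garment]: Out (rating = 5). [origin: local, rating: 1, category: garment]: In (rating = 1). [origin: local, rating: 5, category: tool]: Out (rating = 5).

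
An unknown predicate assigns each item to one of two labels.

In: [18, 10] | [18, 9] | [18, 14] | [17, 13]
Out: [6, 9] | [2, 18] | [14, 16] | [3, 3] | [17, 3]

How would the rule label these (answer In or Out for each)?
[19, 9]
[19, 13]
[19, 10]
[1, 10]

The rule appears to be: first > second AND sum ≥ 27.
[19, 9]: In (19 > 9, 19+9 = 28).
[19, 13]: In (19 > 13, 19+13 = 32).
[19, 10]: In (19 > 10, 19+10 = 29).
[1, 10]: Out (1 < 10, 1+10 = 11).

In, In, In, Out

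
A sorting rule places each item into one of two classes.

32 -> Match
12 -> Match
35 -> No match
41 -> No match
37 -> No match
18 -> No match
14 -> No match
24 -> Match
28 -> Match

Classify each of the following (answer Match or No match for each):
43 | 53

The distinguishing property — multiple of 4 — holds for all the 'Match' cases and none of the 'No match' cases.
43: 43 = 4·10 + 3, fails this test → No match.
53: 53 = 4·13 + 1, fails this test → No match.

No match, No match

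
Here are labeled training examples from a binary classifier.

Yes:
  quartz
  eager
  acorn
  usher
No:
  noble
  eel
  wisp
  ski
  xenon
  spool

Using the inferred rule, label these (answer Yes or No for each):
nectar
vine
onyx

A rule that fits every label: contains 'r' — true of each 'Yes' example, false of each 'No' one.
nectar → has 'r' → Yes. vine → no 'r' → No. onyx → no 'r' → No.

Yes, No, No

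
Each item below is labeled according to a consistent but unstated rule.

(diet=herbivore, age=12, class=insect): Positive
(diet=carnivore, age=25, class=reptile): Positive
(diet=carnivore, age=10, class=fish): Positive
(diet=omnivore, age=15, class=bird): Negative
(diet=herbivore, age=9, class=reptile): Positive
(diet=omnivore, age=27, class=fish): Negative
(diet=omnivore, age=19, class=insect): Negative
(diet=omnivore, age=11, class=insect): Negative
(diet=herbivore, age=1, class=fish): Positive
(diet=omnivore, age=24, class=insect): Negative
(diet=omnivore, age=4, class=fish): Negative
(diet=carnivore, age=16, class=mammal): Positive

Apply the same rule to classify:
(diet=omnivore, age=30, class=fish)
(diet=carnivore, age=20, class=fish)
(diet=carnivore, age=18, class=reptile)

All 'Positive' examples share one property — diet is not omnivore — and every 'Negative' example lacks it.
(diet=omnivore, age=30, class=fish) — diet is omnivore, hence Negative.
(diet=carnivore, age=20, class=fish) — diet is carnivore, hence Positive.
(diet=carnivore, age=18, class=reptile) — diet is carnivore, hence Positive.

Negative, Positive, Positive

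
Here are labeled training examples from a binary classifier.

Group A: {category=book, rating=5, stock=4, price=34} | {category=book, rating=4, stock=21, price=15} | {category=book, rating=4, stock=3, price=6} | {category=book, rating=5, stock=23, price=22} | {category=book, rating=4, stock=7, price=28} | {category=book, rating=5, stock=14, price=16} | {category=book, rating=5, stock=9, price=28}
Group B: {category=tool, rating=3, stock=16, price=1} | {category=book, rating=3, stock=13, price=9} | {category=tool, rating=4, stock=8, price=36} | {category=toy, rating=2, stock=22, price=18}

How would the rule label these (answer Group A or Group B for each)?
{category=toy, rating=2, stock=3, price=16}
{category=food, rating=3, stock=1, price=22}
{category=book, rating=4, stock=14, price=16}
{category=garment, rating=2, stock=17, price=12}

Every 'Group A' example satisfies: category is book AND rating ≥ 4. None of the 'Group B' examples do.
{category=toy, rating=2, stock=3, price=16} — category is toy, rating = 2, hence Group B.
{category=food, rating=3, stock=1, price=22} — category is food, rating = 3, hence Group B.
{category=book, rating=4, stock=14, price=16} — category is book, rating = 4, hence Group A.
{category=garment, rating=2, stock=17, price=12} — category is garment, rating = 2, hence Group B.

Group B, Group B, Group A, Group B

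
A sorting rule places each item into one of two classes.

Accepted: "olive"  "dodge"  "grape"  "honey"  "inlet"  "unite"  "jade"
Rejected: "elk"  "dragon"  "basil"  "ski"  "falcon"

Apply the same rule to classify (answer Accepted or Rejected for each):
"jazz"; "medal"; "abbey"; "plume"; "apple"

Rejected, Accepted, Accepted, Accepted, Accepted

A rule that fits every label: length ≥ 4 AND contains 'e' — true of each 'Accepted' example, false of each 'Rejected' one.
"jazz": Rejected (length 4, no 'e').
"medal": Accepted (length 5, has 'e').
"abbey": Accepted (length 5, has 'e').
"plume": Accepted (length 5, has 'e').
"apple": Accepted (length 5, has 'e').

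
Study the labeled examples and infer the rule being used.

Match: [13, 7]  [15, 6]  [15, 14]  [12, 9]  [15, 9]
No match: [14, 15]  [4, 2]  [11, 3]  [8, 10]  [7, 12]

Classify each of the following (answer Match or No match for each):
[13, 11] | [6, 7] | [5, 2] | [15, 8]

Match, No match, No match, Match

A rule that fits every label: first > second AND sum ≥ 18 — true of each 'Match' example, false of each 'No match' one.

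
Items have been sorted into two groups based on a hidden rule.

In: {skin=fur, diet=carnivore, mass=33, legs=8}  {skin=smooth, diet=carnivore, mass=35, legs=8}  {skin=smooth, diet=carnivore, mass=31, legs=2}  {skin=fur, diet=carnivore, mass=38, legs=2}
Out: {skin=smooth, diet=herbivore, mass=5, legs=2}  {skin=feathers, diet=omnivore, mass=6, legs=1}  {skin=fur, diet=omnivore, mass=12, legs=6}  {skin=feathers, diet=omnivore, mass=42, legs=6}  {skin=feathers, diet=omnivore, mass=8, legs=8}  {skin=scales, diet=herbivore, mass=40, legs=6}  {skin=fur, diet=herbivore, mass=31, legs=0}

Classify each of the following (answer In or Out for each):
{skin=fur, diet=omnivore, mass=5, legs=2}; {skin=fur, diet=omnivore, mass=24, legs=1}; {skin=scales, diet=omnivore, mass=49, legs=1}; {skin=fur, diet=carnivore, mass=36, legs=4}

Out, Out, Out, In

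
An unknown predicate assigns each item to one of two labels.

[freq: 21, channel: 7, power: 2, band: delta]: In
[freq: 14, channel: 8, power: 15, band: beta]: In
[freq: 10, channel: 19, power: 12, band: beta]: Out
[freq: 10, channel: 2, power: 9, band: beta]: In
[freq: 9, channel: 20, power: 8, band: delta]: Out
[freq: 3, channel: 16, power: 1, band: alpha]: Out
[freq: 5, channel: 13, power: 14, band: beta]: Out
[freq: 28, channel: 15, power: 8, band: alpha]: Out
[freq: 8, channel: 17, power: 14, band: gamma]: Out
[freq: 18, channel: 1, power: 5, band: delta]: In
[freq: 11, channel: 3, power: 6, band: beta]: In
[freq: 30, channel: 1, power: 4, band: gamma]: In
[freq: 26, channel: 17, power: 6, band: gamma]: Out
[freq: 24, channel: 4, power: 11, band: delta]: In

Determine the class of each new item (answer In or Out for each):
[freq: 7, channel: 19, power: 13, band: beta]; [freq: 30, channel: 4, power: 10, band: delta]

Out, In

The common property of the 'In' items is: channel ≤ 8. No 'Out' item has it.
[freq: 7, channel: 19, power: 13, band: beta] → channel = 19 → Out.
[freq: 30, channel: 4, power: 10, band: delta] → channel = 4 → In.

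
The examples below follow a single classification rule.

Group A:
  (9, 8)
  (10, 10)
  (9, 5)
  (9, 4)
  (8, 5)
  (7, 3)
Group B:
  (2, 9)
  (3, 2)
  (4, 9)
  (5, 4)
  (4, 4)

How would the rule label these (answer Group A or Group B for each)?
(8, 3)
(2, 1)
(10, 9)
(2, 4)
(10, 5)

Group A, Group B, Group A, Group B, Group A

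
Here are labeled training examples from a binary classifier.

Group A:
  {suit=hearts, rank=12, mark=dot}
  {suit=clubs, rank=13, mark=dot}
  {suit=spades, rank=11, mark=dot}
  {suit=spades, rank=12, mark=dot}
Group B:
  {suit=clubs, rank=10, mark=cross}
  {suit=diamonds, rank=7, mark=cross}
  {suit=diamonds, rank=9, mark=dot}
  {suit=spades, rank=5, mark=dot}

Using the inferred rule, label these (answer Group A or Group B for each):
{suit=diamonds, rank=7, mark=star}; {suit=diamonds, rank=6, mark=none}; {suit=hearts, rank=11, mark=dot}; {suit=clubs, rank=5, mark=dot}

One predicate separates the groups cleanly: rank ≥ 11.
{suit=diamonds, rank=7, mark=star}: Group B (rank = 7).
{suit=diamonds, rank=6, mark=none}: Group B (rank = 6).
{suit=hearts, rank=11, mark=dot}: Group A (rank = 11).
{suit=clubs, rank=5, mark=dot}: Group B (rank = 5).

Group B, Group B, Group A, Group B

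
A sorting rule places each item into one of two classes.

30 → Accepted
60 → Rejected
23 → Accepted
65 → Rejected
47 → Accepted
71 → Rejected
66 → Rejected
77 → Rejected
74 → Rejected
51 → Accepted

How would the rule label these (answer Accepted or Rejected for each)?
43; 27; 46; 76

Accepted, Accepted, Accepted, Rejected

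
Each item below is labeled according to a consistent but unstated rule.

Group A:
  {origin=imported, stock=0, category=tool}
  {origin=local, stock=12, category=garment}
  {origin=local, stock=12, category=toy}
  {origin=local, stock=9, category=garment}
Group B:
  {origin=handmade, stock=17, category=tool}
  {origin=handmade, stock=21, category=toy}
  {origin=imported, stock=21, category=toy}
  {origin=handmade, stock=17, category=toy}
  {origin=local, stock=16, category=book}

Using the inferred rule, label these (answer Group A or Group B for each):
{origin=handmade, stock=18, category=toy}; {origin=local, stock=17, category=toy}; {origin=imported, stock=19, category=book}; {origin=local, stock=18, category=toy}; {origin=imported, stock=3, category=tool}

Group B, Group B, Group B, Group B, Group A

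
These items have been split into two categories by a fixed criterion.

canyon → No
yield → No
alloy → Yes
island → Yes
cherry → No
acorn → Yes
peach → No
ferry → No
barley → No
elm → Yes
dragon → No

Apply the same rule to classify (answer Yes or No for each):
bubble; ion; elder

No, Yes, Yes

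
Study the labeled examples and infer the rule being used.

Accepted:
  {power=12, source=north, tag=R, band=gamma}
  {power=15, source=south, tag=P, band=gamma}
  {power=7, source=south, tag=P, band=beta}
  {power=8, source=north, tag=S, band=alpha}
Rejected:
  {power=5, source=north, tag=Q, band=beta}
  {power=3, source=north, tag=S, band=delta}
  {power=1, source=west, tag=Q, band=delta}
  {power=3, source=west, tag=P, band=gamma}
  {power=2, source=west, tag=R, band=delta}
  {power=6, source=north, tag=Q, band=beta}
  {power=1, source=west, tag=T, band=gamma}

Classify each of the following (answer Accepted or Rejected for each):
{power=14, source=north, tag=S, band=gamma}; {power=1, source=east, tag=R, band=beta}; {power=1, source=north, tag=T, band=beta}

Accepted, Rejected, Rejected

The classifier is using: power ≥ 7.
{power=14, source=north, tag=S, band=gamma} — power = 14, hence Accepted. {power=1, source=east, tag=R, band=beta} — power = 1, hence Rejected. {power=1, source=north, tag=T, band=beta} — power = 1, hence Rejected.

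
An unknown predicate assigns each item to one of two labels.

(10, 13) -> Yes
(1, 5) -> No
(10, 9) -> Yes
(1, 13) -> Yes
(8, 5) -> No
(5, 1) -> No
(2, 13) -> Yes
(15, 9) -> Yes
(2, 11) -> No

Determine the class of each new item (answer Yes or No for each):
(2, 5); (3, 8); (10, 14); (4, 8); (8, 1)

No, No, Yes, No, No

The classifier is using: sum ≥ 14.
(2, 5) — 2+5 = 7, hence No.
(3, 8) — 3+8 = 11, hence No.
(10, 14) — 10+14 = 24, hence Yes.
(4, 8) — 4+8 = 12, hence No.
(8, 1) — 8+1 = 9, hence No.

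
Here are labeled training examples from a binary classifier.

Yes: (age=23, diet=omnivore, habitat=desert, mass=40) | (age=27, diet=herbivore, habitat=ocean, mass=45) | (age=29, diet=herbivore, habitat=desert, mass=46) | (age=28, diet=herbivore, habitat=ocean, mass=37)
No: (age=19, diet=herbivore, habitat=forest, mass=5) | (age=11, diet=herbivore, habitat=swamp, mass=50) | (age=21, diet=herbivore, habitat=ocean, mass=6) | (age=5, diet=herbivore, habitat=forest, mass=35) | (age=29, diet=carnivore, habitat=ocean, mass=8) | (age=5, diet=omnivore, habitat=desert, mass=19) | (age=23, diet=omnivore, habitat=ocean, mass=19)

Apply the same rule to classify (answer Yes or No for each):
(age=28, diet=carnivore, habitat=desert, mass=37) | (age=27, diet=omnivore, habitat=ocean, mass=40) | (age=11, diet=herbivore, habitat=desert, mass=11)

The classifier is using: age ≥ 19 AND mass ≥ 35.
(age=28, diet=carnivore, habitat=desert, mass=37): Yes (age = 28, mass = 37). (age=27, diet=omnivore, habitat=ocean, mass=40): Yes (age = 27, mass = 40). (age=11, diet=herbivore, habitat=desert, mass=11): No (age = 11, mass = 11).

Yes, Yes, No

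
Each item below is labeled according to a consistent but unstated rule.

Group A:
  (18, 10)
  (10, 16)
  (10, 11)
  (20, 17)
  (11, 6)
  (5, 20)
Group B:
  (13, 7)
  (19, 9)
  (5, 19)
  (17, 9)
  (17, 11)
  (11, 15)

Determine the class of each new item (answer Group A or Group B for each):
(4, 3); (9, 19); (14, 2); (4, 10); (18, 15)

Group A, Group B, Group A, Group A, Group A

One predicate separates the groups cleanly: product is even.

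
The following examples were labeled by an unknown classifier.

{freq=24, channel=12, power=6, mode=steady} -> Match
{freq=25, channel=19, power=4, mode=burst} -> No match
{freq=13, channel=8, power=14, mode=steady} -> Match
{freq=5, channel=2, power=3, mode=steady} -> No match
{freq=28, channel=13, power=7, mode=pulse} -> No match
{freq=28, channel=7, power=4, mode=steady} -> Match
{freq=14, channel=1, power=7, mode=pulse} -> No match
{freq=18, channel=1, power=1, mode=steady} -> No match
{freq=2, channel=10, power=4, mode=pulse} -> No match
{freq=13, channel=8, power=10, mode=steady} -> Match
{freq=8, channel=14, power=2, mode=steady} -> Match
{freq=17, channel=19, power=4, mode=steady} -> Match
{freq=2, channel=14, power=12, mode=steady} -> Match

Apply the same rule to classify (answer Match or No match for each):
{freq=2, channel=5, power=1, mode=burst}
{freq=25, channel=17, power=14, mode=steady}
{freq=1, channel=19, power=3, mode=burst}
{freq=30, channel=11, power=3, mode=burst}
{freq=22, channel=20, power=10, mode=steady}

No match, Match, No match, No match, Match

The rule appears to be: mode is steady AND channel ≥ 7.
{freq=2, channel=5, power=1, mode=burst} → mode is burst, channel = 5 → No match. {freq=25, channel=17, power=14, mode=steady} → mode is steady, channel = 17 → Match. {freq=1, channel=19, power=3, mode=burst} → mode is burst, channel = 19 → No match. {freq=30, channel=11, power=3, mode=burst} → mode is burst, channel = 11 → No match. {freq=22, channel=20, power=10, mode=steady} → mode is steady, channel = 20 → Match.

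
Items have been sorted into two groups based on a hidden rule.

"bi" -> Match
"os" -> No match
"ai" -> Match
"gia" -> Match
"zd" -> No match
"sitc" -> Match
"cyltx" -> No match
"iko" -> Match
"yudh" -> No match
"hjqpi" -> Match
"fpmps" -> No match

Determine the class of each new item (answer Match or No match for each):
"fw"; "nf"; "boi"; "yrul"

No match, No match, Match, No match

All 'Match' examples share one property — contains 'i' — and every 'No match' example lacks it.
No match: "fw", since no 'i'. No match: "nf", since no 'i'. Match: "boi", since has 'i'. No match: "yrul", since no 'i'.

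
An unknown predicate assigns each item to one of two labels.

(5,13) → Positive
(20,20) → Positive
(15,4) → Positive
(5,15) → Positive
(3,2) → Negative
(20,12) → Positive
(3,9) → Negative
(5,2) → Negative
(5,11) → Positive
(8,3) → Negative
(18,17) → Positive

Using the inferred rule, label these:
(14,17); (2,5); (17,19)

The distinguishing property — sum ≥ 16 — holds for all the 'Positive' cases and none of the 'Negative' cases.

Positive, Negative, Positive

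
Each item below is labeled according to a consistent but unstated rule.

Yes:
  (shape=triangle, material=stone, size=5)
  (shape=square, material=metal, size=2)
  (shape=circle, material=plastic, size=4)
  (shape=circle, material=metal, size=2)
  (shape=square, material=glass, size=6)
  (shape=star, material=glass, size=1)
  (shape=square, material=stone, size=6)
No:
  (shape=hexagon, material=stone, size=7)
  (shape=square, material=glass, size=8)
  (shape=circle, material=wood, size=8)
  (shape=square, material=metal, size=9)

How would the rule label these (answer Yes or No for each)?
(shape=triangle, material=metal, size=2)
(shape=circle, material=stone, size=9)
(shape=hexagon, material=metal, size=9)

Yes, No, No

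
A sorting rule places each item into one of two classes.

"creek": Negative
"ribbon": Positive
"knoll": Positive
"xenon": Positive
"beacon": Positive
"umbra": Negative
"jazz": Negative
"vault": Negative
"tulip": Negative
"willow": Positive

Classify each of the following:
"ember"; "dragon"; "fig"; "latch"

Negative, Positive, Negative, Negative

A rule that fits every label: contains 'o' — true of each 'Positive' example, false of each 'Negative' one.
"ember": Negative (no 'o'). "dragon": Positive (has 'o'). "fig": Negative (no 'o'). "latch": Negative (no 'o').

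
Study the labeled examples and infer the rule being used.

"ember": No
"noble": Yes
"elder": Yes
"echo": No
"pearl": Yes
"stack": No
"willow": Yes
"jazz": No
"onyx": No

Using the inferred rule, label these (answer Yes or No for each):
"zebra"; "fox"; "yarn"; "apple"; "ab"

No, No, No, Yes, No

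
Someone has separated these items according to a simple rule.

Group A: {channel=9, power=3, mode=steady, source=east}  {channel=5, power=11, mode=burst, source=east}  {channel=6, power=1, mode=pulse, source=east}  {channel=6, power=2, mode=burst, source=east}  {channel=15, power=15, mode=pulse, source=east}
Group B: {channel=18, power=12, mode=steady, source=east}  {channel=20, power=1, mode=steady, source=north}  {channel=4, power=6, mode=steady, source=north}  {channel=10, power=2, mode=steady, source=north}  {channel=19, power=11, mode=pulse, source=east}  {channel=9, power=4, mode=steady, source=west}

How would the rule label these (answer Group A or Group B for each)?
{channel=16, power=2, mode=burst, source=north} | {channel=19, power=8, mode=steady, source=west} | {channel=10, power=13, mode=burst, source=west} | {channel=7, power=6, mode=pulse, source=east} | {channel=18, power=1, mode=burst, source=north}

The classifier is using: source is east AND channel ≤ 15.
{channel=16, power=2, mode=burst, source=north} → source is north, channel = 16 → Group B. {channel=19, power=8, mode=steady, source=west} → source is west, channel = 19 → Group B. {channel=10, power=13, mode=burst, source=west} → source is west, channel = 10 → Group B. {channel=7, power=6, mode=pulse, source=east} → source is east, channel = 7 → Group A. {channel=18, power=1, mode=burst, source=north} → source is north, channel = 18 → Group B.

Group B, Group B, Group B, Group A, Group B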